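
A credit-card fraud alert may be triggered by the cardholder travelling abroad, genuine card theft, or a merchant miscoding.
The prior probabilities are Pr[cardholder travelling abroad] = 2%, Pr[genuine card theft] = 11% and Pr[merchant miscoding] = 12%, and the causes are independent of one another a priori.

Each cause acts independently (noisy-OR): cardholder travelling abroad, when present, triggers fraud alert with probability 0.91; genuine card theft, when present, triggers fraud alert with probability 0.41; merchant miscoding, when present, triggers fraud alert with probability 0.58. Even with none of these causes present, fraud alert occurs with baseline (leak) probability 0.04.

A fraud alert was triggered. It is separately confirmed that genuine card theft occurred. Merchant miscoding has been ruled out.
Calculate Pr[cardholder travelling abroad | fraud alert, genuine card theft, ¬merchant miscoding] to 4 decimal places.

Under noisy-OR, P(fraud alert | causes) = 1 − (1−0.04)·∏(1−qᵢ) over the active causes.
For the numerator, keep only cardholder travelling abroad=true terms: 0.949024×0.02 = 0.018980
Normalizer over all consistent configurations: 0.4336×0.98 + 0.949024×0.02 = 0.443908
Posterior = 0.018980 / 0.443908 ≈ 0.0428

Pr[cardholder travelling abroad | fraud alert, genuine card theft, ¬merchant miscoding] ≈ 0.0428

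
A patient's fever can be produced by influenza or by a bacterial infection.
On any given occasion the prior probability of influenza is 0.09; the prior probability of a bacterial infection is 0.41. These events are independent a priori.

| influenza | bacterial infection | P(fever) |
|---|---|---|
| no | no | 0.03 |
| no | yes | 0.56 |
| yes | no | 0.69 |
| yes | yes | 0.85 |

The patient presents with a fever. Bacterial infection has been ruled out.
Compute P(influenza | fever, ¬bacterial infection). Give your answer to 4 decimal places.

P(influenza | fever, ¬bacterial infection) ≈ 0.6946

By total probability over both values of influenza:
  P(fever | ¬bacterial infection) = 0.03*0.91 + 0.69*0.09
        = 0.027300 + 0.062100 = 0.089400
The terms with influenza present sum to 0.062100, so
  P(influenza | fever, ¬bacterial infection) = 0.062100 / 0.089400 ≈ 0.6946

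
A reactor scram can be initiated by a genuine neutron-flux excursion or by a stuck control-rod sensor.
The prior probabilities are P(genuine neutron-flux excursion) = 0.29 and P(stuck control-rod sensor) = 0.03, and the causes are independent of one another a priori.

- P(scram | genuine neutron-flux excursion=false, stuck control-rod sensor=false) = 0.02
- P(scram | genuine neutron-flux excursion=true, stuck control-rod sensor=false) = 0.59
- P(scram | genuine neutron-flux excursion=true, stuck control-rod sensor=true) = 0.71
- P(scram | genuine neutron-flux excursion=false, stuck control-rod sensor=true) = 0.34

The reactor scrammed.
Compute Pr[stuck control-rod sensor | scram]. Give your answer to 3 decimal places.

Pr[stuck control-rod sensor | scram] ≈ 0.069

Weight on stuck control-rod sensor=true, given the evidence: 0.007242 + 0.006177 = 0.013419
Denominator P(scram): 0.02·0.71·0.97 + 0.34·0.71·0.03 + 0.59·0.29·0.97 + 0.71·0.29·0.03 = 0.193160
Posterior = 0.013419 / 0.193160 ≈ 0.069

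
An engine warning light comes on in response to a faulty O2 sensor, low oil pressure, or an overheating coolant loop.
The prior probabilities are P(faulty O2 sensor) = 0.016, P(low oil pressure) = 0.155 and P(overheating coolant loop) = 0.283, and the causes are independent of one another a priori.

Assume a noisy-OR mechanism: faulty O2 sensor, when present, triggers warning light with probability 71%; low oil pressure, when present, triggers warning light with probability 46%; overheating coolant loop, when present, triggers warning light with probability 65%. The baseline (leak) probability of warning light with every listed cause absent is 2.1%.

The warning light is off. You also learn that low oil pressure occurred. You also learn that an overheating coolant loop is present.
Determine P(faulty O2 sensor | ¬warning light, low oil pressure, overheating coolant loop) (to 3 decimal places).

P(faulty O2 sensor | ¬warning light, low oil pressure, overheating coolant loop) ≈ 0.005

Under noisy-OR, P(warning light | causes) = 1 − (1−0.021)·∏(1−qᵢ) over the active causes.
P(¬warning light | low oil pressure, overheating coolant loop) = 0.185031*0.984 + 0.053659*0.016 = 0.182071 + 0.000859 = 0.182930
Restricting to configurations with faulty O2 sensor present: 0.053659*0.016 = 0.000859.
Hence the posterior is 0.000859/0.182930 ≈ 0.005.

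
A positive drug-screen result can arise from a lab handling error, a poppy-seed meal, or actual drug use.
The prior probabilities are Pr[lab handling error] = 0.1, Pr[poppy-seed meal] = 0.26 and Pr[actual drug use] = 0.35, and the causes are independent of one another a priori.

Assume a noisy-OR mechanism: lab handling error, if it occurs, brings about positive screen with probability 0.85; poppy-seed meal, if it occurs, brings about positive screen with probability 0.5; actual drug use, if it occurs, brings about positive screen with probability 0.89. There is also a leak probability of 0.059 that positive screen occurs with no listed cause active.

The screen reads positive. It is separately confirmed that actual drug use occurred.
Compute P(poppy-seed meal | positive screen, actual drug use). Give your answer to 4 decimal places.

Under noisy-OR, P(positive screen | causes) = 1 − (1−0.059)·∏(1−qᵢ) over the active causes.
Enumerate the 4 (lab handling error, poppy-seed meal) configurations and weight by the priors:
  P(positive screen | actual drug use) = 0.89649·0.9·0.74 + 0.948245·0.9·0.26 + 0.984474·0.1·0.74 + 0.992237·0.1·0.26
        = 0.597062 + 0.221889 + 0.072851 + 0.025798 = 0.917600
Configurations with poppy-seed meal contribute 0.247687, so
  P(poppy-seed meal | positive screen, actual drug use) = 0.247687 / 0.917600 ≈ 0.2699

P(poppy-seed meal | positive screen, actual drug use) ≈ 0.2699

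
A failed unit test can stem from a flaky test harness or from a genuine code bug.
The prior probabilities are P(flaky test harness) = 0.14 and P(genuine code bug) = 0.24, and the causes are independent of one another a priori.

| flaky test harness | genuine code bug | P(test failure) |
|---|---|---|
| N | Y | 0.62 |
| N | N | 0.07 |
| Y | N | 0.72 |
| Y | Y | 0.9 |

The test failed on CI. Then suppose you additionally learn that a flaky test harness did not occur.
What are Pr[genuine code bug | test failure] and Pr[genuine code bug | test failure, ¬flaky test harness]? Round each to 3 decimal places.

Pr[genuine code bug | test failure] ≈ 0.564; Pr[genuine code bug | test failure, ¬flaky test harness] ≈ 0.737

Weight on genuine code bug=true, given the evidence: 0.127968 + 0.030240 = 0.158208
Normalizer over all consistent configurations: 0.07*0.86*0.76 + 0.62*0.86*0.24 + 0.72*0.14*0.76 + 0.9*0.14*0.24 = 0.280568
Posterior = 0.158208 / 0.280568 ≈ 0.564

Now condition on the additional information:
Weight on genuine code bug=true, given the evidence: 0.62×0.24 = 0.148800
The normalizing constant is 0.07×0.76 + 0.62×0.24 = 0.202000
P(genuine code bug | test failure, ¬flaky test harness) = 0.148800/0.202000 ≈ 0.737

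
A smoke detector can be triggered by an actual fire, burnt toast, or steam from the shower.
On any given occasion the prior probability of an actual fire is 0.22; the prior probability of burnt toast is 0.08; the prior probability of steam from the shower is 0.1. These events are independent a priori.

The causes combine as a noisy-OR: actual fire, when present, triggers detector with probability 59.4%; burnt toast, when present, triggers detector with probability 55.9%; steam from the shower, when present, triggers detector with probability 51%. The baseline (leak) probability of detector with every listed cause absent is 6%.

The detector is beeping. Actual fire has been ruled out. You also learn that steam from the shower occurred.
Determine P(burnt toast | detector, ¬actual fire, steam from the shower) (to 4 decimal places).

P(burnt toast | detector, ¬actual fire, steam from the shower) ≈ 0.1138

Under noisy-OR, P(detector | causes) = 1 − (1−0.06)·∏(1−qᵢ) over the active causes.
Numerator (weight on configurations with burnt toast): 0.796875·0.08 = 0.063750
The normalizing constant is 0.5394·0.92 + 0.796875·0.08 = 0.559998
P(burnt toast | detector, ¬actual fire, steam from the shower) = 0.063750/0.559998 ≈ 0.1138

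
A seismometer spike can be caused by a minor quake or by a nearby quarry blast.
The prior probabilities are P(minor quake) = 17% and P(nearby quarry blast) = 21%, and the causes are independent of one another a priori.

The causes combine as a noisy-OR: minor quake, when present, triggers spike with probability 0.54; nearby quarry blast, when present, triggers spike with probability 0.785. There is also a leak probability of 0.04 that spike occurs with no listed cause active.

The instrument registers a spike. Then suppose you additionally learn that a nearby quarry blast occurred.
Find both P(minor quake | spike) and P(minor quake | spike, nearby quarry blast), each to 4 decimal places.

P(minor quake | spike) ≈ 0.3947; P(minor quake | spike, nearby quarry blast) ≈ 0.1894

Under noisy-OR, P(spike | causes) = 1 − (1−0.04)·∏(1−qᵢ) over the active causes.
P(spike) = 0.04*0.83*0.79 + 0.7936*0.83*0.21 + 0.5584*0.17*0.79 + 0.905056*0.17*0.21 = 0.026228 + 0.138324 + 0.074993 + 0.032310 = 0.271855
The minor quake-present share is 0.074993 + 0.032310 = 0.107303.
P(minor quake | spike) = 0.107303 / 0.271855 ≈ 0.3947

Now also conditioning on nearby quarry blast=true:
For the numerator, keep only minor quake=true terms: 0.905056×0.17 = 0.153860
Denominator P(spike | nearby quarry blast): 0.7936×0.83 + 0.905056×0.17 = 0.812548
Posterior = 0.153860 / 0.812548 ≈ 0.1894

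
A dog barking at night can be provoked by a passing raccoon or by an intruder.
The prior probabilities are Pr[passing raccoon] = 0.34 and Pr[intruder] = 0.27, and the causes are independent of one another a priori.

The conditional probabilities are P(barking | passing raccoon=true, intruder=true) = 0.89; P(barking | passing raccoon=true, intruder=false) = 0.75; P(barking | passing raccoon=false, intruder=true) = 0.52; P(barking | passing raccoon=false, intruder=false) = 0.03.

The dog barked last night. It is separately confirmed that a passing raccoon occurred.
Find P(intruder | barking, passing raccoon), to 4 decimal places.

Numerator (weight on configurations with intruder): 0.89*0.27 = 0.240300
Normalizer over all consistent configurations: 0.75*0.73 + 0.89*0.27 = 0.787800
Posterior = 0.240300 / 0.787800 ≈ 0.3050

P(intruder | barking, passing raccoon) ≈ 0.3050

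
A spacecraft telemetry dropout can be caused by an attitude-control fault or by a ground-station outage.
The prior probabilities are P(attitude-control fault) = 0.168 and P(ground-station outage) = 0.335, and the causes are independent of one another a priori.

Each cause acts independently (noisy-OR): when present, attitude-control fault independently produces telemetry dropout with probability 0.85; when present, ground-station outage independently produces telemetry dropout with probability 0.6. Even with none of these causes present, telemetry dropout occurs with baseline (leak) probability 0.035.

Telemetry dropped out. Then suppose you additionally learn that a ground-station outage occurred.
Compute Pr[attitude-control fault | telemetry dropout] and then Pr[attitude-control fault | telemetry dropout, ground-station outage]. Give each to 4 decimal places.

Under noisy-OR, P(telemetry dropout | causes) = 1 − (1−0.035)·∏(1−qᵢ) over the active causes.
P(telemetry dropout) = 0.035*0.832*0.665 + 0.614*0.832*0.335 + 0.85525*0.168*0.665 + 0.9421*0.168*0.335 = 0.019365 + 0.171134 + 0.095549 + 0.053021 = 0.339069
Restricting to configurations with attitude-control fault present: 0.095549 + 0.053021 = 0.148570.
So P(attitude-control fault | telemetry dropout) = 0.148570/0.339069 ≈ 0.4382.

Now also conditioning on ground-station outage=true:
For the numerator, keep only attitude-control fault=true terms: 0.9421×0.168 = 0.158273
Denominator P(telemetry dropout | ground-station outage): 0.614×0.832 + 0.9421×0.168 = 0.669121
Posterior = 0.158273 / 0.669121 ≈ 0.2365
Conditioning on ground-station outage lowers the posterior on attitude-control fault: the classic explaining-away effect in a common-effect structure.

Pr[attitude-control fault | telemetry dropout] ≈ 0.4382; Pr[attitude-control fault | telemetry dropout, ground-station outage] ≈ 0.2365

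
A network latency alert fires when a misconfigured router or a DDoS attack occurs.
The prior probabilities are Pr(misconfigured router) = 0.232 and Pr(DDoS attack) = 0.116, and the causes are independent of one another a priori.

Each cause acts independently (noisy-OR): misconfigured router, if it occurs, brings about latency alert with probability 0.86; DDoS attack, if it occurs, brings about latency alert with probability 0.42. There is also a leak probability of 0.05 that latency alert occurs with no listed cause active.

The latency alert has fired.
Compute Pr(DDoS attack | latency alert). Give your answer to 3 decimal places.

Under noisy-OR, P(latency alert | causes) = 1 − (1−0.05)·∏(1−qᵢ) over the active causes.
For the numerator, keep only DDoS attack=true terms: 0.040001 + 0.024836 = 0.064837
Normalizer over all consistent configurations: 0.05·0.768·0.884 + 0.449·0.768·0.116 + 0.867·0.232·0.884 + 0.92286·0.232·0.116 = 0.276594
Posterior = 0.064837 / 0.276594 ≈ 0.234

Pr(DDoS attack | latency alert) ≈ 0.234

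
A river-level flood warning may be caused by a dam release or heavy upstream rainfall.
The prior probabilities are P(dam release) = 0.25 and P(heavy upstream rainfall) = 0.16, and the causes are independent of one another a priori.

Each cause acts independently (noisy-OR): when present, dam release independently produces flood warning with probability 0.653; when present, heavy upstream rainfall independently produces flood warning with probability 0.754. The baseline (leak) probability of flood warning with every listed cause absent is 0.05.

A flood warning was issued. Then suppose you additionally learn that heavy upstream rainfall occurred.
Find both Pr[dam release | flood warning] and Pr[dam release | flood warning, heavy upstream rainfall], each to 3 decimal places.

Pr[dam release | flood warning] ≈ 0.590; Pr[dam release | flood warning, heavy upstream rainfall] ≈ 0.286

Under noisy-OR, P(flood warning | causes) = 1 − (1−0.05)·∏(1−qᵢ) over the active causes.
Sum P(flood warning|·) weighted by the priors over the 4 (dam release, heavy upstream rainfall) configurations:
  P(flood warning) = 0.05*0.75*0.84 + 0.7663*0.75*0.16 + 0.67035*0.25*0.84 + 0.918906*0.25*0.16
        = 0.031500 + 0.091956 + 0.140773 + 0.036756 = 0.300985
The terms with dam release present sum to 0.177529, so
  P(dam release | flood warning) = 0.177529 / 0.300985 ≈ 0.590

Now condition on the additional information:
By total probability over both values of dam release:
  P(flood warning | heavy upstream rainfall) = 0.7663·0.75 + 0.918906·0.25
        = 0.574725 + 0.229727 = 0.804452
Keeping only the dam release-present terms gives 0.229727, so
  P(dam release | flood warning, heavy upstream rainfall) = 0.229727 / 0.804452 ≈ 0.286
Conditioning on heavy upstream rainfall lowers the posterior on dam release: the classic explaining-away effect in a common-effect structure.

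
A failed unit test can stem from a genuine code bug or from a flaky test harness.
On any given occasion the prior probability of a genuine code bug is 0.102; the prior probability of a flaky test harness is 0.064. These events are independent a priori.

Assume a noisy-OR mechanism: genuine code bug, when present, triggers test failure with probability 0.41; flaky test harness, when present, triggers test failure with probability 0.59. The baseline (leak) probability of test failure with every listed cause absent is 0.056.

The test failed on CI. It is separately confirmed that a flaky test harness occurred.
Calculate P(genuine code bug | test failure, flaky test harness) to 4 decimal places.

P(genuine code bug | test failure, flaky test harness) ≈ 0.1251

Under noisy-OR, P(test failure | causes) = 1 − (1−0.056)·∏(1−qᵢ) over the active causes.
Numerator (weight on configurations with genuine code bug): 0.771646·0.102 = 0.078708
Normalizer over all consistent configurations: 0.61296·0.898 + 0.771646·0.102 = 0.629146
P(genuine code bug | test failure, flaky test harness) = 0.078708/0.629146 ≈ 0.1251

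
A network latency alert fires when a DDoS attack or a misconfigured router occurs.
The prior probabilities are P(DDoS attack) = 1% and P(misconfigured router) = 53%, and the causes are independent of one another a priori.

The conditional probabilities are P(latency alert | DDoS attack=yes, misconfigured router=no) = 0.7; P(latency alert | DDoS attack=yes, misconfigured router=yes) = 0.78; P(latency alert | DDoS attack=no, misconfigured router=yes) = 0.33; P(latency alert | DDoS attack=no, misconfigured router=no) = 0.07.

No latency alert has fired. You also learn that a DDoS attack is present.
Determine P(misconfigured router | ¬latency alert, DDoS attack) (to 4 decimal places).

Sum P(¬latency alert|·) weighted by the priors over both values of misconfigured router:
  P(¬latency alert | DDoS attack) = 0.3*0.47 + 0.22*0.53
        = 0.141000 + 0.116600 = 0.257600
Keeping only the misconfigured router-present terms gives 0.116600, so
  P(misconfigured router | ¬latency alert, DDoS attack) = 0.116600 / 0.257600 ≈ 0.4526

P(misconfigured router | ¬latency alert, DDoS attack) ≈ 0.4526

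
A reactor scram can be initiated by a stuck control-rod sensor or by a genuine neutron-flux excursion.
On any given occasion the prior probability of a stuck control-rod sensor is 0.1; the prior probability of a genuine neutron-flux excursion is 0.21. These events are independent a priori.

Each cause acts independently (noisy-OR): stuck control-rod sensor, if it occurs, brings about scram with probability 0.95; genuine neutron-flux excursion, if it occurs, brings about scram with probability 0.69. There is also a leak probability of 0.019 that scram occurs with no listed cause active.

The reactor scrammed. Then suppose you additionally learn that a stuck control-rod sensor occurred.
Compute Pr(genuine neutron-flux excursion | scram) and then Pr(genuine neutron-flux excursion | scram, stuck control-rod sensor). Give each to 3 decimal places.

Under noisy-OR, P(scram | causes) = 1 − (1−0.019)·∏(1−qᵢ) over the active causes.
By total probability over the 4 (stuck control-rod sensor, genuine neutron-flux excursion) configurations:
  P(scram) = 0.019·0.9·0.79 + 0.69589·0.9·0.21 + 0.95095·0.1·0.79 + 0.984795·0.1·0.21
        = 0.013509 + 0.131523 + 0.075125 + 0.020681 = 0.240838
The terms with genuine neutron-flux excursion present sum to 0.152204, so
  P(genuine neutron-flux excursion | scram) = 0.152204 / 0.240838 ≈ 0.632

Now condition on the additional information:
P(scram | stuck control-rod sensor) = 0.95095·0.79 + 0.984795·0.21 = 0.751251 + 0.206807 = 0.958058
The genuine neutron-flux excursion-present share is 0.984795·0.21 = 0.206807.
P(genuine neutron-flux excursion | scram, stuck control-rod sensor) = 0.206807 / 0.958058 ≈ 0.216
— stuck control-rod sensor explains away the evidence for genuine neutron-flux excursion.

Pr(genuine neutron-flux excursion | scram) ≈ 0.632; Pr(genuine neutron-flux excursion | scram, stuck control-rod sensor) ≈ 0.216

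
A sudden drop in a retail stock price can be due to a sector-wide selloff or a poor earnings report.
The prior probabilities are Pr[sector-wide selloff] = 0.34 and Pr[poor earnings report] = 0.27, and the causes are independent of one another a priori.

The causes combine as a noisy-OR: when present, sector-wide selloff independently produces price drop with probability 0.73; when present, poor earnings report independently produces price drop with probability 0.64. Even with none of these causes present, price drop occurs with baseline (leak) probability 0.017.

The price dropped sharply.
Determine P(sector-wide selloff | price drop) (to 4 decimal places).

P(sector-wide selloff | price drop) ≈ 0.6827

Under noisy-OR, P(price drop | causes) = 1 − (1−0.017)·∏(1−qᵢ) over the active causes.
P(price drop) = 0.017*0.66*0.73 + 0.64612*0.66*0.27 + 0.73459*0.34*0.73 + 0.904452*0.34*0.27 = 0.008191 + 0.115139 + 0.182325 + 0.083029 = 0.388684
Of this, 0.265354 comes from 0.182325 + 0.083029 (the sector-wide selloff=true cases).
P(sector-wide selloff | price drop) = 0.265354 / 0.388684 ≈ 0.6827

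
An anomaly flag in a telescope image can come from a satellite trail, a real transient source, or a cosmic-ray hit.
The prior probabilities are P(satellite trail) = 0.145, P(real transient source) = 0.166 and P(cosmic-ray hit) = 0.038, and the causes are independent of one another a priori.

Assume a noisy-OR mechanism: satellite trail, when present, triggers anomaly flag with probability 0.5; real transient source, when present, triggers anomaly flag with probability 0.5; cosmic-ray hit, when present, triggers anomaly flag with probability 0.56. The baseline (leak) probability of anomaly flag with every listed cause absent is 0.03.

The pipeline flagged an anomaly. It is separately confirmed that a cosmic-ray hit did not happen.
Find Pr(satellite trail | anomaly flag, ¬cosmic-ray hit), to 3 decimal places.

Under noisy-OR, P(anomaly flag | causes) = 1 − (1−0.03)·∏(1−qᵢ) over the active causes.
By total probability over the 4 (satellite trail, real transient source) configurations:
  P(anomaly flag | ¬cosmic-ray hit) = 0.03*0.855*0.834 + 0.515*0.855*0.166 + 0.515*0.145*0.834 + 0.7575*0.145*0.166
        = 0.021392 + 0.073094 + 0.062279 + 0.018233 = 0.174998
Keeping only the satellite trail-present terms gives 0.080512, so
  P(satellite trail | anomaly flag, ¬cosmic-ray hit) = 0.080512 / 0.174998 ≈ 0.460

Pr(satellite trail | anomaly flag, ¬cosmic-ray hit) ≈ 0.460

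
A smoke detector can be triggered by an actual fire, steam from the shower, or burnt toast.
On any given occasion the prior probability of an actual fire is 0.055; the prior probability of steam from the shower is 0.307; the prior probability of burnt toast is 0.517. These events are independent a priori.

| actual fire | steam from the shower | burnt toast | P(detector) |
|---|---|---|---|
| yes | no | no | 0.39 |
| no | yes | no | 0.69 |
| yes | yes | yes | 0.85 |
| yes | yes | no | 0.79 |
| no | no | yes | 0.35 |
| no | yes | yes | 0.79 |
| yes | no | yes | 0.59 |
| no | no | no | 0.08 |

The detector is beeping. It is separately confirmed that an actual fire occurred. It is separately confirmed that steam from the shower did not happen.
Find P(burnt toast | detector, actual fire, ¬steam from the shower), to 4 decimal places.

Numerator (weight on configurations with burnt toast): 0.59*0.517 = 0.305030
The normalizing constant is 0.39*0.483 + 0.59*0.517 = 0.493400
P(burnt toast | detector, actual fire, ¬steam from the shower) = 0.305030/0.493400 ≈ 0.6182

P(burnt toast | detector, actual fire, ¬steam from the shower) ≈ 0.6182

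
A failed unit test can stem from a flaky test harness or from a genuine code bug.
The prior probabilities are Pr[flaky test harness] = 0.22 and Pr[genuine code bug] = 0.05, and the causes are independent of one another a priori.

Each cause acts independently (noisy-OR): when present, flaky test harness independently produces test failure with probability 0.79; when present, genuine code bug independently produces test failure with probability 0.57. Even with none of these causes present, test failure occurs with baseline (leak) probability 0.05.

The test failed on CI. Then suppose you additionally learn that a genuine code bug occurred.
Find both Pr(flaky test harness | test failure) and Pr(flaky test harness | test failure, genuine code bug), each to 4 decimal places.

Under noisy-OR, P(test failure | causes) = 1 − (1−0.05)·∏(1−qᵢ) over the active causes.
Numerator (weight on configurations with flaky test harness): 0.167304 + 0.010056 = 0.177360
The normalizing constant is 0.05×0.78×0.95 + 0.5915×0.78×0.05 + 0.8005×0.22×0.95 + 0.914215×0.22×0.05 = 0.237479
P(flaky test harness | test failure) = 0.177360/0.237479 ≈ 0.7468

Now also conditioning on genuine code bug=true:
P(test failure | genuine code bug) = 0.5915*0.78 + 0.914215*0.22 = 0.461370 + 0.201127 = 0.662497
Of this, 0.201127 comes from 0.914215*0.22 (the flaky test harness=true cases).
So P(flaky test harness | test failure, genuine code bug) = 0.201127/0.662497 ≈ 0.3036.
— genuine code bug explains away the evidence for flaky test harness.

Pr(flaky test harness | test failure) ≈ 0.7468; Pr(flaky test harness | test failure, genuine code bug) ≈ 0.3036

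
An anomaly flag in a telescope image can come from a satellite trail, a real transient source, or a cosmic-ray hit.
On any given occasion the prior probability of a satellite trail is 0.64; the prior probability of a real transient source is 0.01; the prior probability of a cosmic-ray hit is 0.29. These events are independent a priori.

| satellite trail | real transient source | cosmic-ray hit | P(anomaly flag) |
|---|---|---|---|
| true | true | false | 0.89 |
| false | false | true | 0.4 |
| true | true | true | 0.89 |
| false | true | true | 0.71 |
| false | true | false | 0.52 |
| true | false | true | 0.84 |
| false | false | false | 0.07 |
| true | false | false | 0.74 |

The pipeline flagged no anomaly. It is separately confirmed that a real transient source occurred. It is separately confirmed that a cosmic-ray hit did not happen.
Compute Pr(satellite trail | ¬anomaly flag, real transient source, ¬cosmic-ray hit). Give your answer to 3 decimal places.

Pr(satellite trail | ¬anomaly flag, real transient source, ¬cosmic-ray hit) ≈ 0.289

P(¬anomaly flag | real transient source, ¬cosmic-ray hit) = 0.48·0.36 + 0.11·0.64 = 0.172800 + 0.070400 = 0.243200
Of this, 0.070400 comes from 0.11·0.64 (the satellite trail=true cases).
So P(satellite trail | ¬anomaly flag, real transient source, ¬cosmic-ray hit) = 0.070400/0.243200 ≈ 0.289.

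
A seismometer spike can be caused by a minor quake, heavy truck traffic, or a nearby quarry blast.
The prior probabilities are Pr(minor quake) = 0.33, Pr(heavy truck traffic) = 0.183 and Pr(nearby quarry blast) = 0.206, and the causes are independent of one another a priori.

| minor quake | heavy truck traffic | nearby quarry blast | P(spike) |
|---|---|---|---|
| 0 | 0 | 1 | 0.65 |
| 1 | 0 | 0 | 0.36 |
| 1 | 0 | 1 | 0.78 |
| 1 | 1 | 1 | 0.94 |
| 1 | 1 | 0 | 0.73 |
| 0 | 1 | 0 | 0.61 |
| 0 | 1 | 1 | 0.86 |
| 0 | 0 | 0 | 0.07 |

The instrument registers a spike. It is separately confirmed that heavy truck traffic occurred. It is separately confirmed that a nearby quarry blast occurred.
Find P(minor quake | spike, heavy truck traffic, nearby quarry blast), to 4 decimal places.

Enumerate both values of minor quake and weight by the priors:
  P(spike | heavy truck traffic, nearby quarry blast) = 0.86·0.67 + 0.94·0.33
        = 0.576200 + 0.310200 = 0.886400
The terms with minor quake present sum to 0.310200, so
  P(minor quake | spike, heavy truck traffic, nearby quarry blast) = 0.310200 / 0.886400 ≈ 0.3500

P(minor quake | spike, heavy truck traffic, nearby quarry blast) ≈ 0.3500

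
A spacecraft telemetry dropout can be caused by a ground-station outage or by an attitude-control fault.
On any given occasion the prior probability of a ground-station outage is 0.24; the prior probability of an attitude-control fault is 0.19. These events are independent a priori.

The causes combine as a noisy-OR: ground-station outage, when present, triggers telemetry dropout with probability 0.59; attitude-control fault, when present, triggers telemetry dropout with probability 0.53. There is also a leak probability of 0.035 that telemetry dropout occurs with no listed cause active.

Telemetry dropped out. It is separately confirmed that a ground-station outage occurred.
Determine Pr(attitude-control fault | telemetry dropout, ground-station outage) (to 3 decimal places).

Under noisy-OR, P(telemetry dropout | causes) = 1 − (1−0.035)·∏(1−qᵢ) over the active causes.
For the numerator, keep only attitude-control fault=true terms: 0.814045·0.19 = 0.154669
Denominator P(telemetry dropout | ground-station outage): 0.60435·0.81 + 0.814045·0.19 = 0.644193
Posterior = 0.154669 / 0.644193 ≈ 0.240

Pr(attitude-control fault | telemetry dropout, ground-station outage) ≈ 0.240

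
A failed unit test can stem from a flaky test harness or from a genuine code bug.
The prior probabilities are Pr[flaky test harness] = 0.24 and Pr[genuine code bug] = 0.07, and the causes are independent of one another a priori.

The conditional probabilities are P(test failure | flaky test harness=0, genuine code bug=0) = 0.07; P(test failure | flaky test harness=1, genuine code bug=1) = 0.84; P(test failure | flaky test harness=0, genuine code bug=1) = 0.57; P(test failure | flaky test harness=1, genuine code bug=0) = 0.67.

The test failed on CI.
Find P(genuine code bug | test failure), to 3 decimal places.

For the numerator, keep only genuine code bug=true terms: 0.030324 + 0.014112 = 0.044436
Denominator P(test failure): 0.07*0.76*0.93 + 0.57*0.76*0.07 + 0.67*0.24*0.93 + 0.84*0.24*0.07 = 0.243456
P(genuine code bug | test failure) = 0.044436/0.243456 ≈ 0.183

P(genuine code bug | test failure) ≈ 0.183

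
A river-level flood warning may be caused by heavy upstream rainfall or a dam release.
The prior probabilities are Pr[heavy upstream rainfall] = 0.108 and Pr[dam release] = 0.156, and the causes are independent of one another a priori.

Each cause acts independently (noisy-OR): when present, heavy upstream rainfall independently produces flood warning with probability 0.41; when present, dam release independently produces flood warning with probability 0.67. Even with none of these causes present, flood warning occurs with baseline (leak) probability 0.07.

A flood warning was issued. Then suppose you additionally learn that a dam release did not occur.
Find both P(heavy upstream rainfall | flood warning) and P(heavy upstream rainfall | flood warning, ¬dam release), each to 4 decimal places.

Under noisy-OR, P(flood warning | causes) = 1 − (1−0.07)·∏(1−qᵢ) over the active causes.
Enumerate the 4 (heavy upstream rainfall, dam release) configurations and weight by the priors:
  P(flood warning) = 0.07×0.892×0.844 + 0.6931×0.892×0.156 + 0.4513×0.108×0.844 + 0.818929×0.108×0.156
        = 0.052699 + 0.096446 + 0.041137 + 0.013797 = 0.204079
Configurations with heavy upstream rainfall contribute 0.054934, so
  P(heavy upstream rainfall | flood warning) = 0.054934 / 0.204079 ≈ 0.2692

Now also conditioning on dam release≠true:
Weight on heavy upstream rainfall=true, given the evidence: 0.4513·0.108 = 0.048740
Denominator P(flood warning | ¬dam release): 0.07·0.892 + 0.4513·0.108 = 0.111180
Posterior = 0.048740 / 0.111180 ≈ 0.4384

P(heavy upstream rainfall | flood warning) ≈ 0.2692; P(heavy upstream rainfall | flood warning, ¬dam release) ≈ 0.4384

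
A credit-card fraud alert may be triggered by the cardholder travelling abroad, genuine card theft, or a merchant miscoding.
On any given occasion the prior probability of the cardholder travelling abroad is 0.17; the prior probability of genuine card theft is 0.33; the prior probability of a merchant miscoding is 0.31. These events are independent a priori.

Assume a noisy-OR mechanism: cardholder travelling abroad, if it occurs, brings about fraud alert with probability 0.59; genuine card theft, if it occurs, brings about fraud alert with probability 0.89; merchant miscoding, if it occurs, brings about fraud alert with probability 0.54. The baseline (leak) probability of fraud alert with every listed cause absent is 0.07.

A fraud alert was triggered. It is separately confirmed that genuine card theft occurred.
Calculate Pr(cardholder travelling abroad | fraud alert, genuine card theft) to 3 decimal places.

Pr(cardholder travelling abroad | fraud alert, genuine card theft) ≈ 0.178

Under noisy-OR, P(fraud alert | causes) = 1 − (1−0.07)·∏(1−qᵢ) over the active causes.
P(fraud alert | genuine card theft) = 0.8977·0.83·0.69 + 0.952942·0.83·0.31 + 0.958057·0.17·0.69 + 0.980706·0.17·0.31 = 0.514113 + 0.245192 + 0.112380 + 0.051683 = 0.923368
Restricting to configurations with cardholder travelling abroad present: 0.112380 + 0.051683 = 0.164063.
So P(cardholder travelling abroad | fraud alert, genuine card theft) = 0.164063/0.923368 ≈ 0.178.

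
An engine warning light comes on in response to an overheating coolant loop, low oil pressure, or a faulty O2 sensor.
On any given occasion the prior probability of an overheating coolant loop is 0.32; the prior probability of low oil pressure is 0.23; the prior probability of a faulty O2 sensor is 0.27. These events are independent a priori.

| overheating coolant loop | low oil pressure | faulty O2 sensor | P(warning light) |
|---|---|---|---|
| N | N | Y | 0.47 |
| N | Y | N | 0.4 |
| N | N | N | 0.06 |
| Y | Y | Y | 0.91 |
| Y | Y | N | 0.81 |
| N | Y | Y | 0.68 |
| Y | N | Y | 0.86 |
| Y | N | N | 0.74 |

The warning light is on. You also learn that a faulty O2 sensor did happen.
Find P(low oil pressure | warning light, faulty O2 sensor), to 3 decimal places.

Sum P(warning light|·) weighted by the priors over the 4 (overheating coolant loop, low oil pressure) configurations:
  P(warning light | faulty O2 sensor) = 0.47·0.68·0.77 + 0.68·0.68·0.23 + 0.86·0.32·0.77 + 0.91·0.32·0.23
        = 0.246092 + 0.106352 + 0.211904 + 0.066976 = 0.631324
Keeping only the low oil pressure-present terms gives 0.173328, so
  P(low oil pressure | warning light, faulty O2 sensor) = 0.173328 / 0.631324 ≈ 0.275

P(low oil pressure | warning light, faulty O2 sensor) ≈ 0.275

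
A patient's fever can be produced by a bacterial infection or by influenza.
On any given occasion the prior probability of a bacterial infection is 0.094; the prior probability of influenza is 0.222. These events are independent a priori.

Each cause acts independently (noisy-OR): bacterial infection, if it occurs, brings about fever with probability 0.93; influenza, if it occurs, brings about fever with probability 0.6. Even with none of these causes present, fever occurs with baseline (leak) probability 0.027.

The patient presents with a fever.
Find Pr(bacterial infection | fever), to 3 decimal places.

Pr(bacterial infection | fever) ≈ 0.384

Under noisy-OR, P(fever | causes) = 1 − (1−0.027)·∏(1−qᵢ) over the active causes.
P(fever) = 0.027×0.906×0.778 + 0.6108×0.906×0.222 + 0.93189×0.094×0.778 + 0.972756×0.094×0.222 = 0.019031 + 0.122851 + 0.068151 + 0.020299 = 0.230332
The bacterial infection-present share is 0.068151 + 0.020299 = 0.088450.
Hence the posterior is 0.088450/0.230332 ≈ 0.384.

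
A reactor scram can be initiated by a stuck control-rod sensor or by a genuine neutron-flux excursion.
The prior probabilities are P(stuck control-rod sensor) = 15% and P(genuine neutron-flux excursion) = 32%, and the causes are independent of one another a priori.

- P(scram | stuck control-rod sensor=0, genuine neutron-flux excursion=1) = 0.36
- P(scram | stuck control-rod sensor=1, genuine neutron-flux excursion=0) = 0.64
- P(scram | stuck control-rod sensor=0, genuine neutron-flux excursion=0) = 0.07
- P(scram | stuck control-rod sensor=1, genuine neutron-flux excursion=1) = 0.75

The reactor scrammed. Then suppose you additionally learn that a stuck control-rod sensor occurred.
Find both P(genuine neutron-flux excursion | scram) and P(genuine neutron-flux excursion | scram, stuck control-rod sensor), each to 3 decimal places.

P(genuine neutron-flux excursion | scram) ≈ 0.559; P(genuine neutron-flux excursion | scram, stuck control-rod sensor) ≈ 0.355

Enumerate the 4 (stuck control-rod sensor, genuine neutron-flux excursion) configurations and weight by the priors:
  P(scram) = 0.07·0.85·0.68 + 0.36·0.85·0.32 + 0.64·0.15·0.68 + 0.75·0.15·0.32
        = 0.040460 + 0.097920 + 0.065280 + 0.036000 = 0.239660
Configurations with genuine neutron-flux excursion contribute 0.133920, so
  P(genuine neutron-flux excursion | scram) = 0.133920 / 0.239660 ≈ 0.559

Now also conditioning on stuck control-rod sensor=true:
Numerator (weight on configurations with genuine neutron-flux excursion): 0.75×0.32 = 0.240000
The normalizing constant is 0.64×0.68 + 0.75×0.32 = 0.675200
Posterior = 0.240000 / 0.675200 ≈ 0.355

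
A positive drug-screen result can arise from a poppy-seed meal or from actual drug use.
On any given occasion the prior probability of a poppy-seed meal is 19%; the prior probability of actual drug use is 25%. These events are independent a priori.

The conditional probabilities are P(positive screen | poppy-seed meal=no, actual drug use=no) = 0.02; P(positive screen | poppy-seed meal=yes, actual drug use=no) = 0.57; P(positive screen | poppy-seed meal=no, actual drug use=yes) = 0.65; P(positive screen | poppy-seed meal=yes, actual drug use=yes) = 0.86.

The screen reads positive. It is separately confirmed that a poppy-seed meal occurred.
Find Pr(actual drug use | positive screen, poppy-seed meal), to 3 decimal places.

P(positive screen | poppy-seed meal) = 0.57·0.75 + 0.86·0.25 = 0.427500 + 0.215000 = 0.642500
The actual drug use-present share is 0.86·0.25 = 0.215000.
So P(actual drug use | positive screen, poppy-seed meal) = 0.215000/0.642500 ≈ 0.335.

Pr(actual drug use | positive screen, poppy-seed meal) ≈ 0.335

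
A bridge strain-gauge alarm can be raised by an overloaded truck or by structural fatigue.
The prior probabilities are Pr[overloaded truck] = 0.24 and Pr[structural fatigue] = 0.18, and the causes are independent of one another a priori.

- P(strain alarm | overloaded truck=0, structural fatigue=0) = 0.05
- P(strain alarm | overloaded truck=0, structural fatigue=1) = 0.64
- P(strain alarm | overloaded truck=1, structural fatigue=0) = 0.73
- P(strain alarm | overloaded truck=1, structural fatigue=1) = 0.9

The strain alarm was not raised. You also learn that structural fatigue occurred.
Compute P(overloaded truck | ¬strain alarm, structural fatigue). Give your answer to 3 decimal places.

P(overloaded truck | ¬strain alarm, structural fatigue) ≈ 0.081

Weight on overloaded truck=true, given the evidence: 0.1*0.24 = 0.024000
The normalizing constant is 0.36*0.76 + 0.1*0.24 = 0.297600
P(overloaded truck | ¬strain alarm, structural fatigue) = 0.024000/0.297600 ≈ 0.081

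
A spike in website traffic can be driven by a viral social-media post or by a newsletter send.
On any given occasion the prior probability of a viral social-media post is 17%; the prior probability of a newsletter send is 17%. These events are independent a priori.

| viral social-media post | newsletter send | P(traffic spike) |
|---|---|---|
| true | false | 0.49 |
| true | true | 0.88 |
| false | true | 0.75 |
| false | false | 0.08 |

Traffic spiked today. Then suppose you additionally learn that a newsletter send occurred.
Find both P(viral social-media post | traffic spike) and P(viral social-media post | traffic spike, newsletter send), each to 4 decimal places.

P(viral social-media post | traffic spike) ≈ 0.3701; P(viral social-media post | traffic spike, newsletter send) ≈ 0.1938

By total probability over the 4 (viral social-media post, newsletter send) configurations:
  P(traffic spike) = 0.08*0.83*0.83 + 0.75*0.83*0.17 + 0.49*0.17*0.83 + 0.88*0.17*0.17
        = 0.055112 + 0.105825 + 0.069139 + 0.025432 = 0.255508
The terms with viral social-media post present sum to 0.094571, so
  P(viral social-media post | traffic spike) = 0.094571 / 0.255508 ≈ 0.3701

Now condition on the additional information:
Weight on viral social-media post=true, given the evidence: 0.88·0.17 = 0.149600
Normalizer over all consistent configurations: 0.75·0.83 + 0.88·0.17 = 0.772100
P(viral social-media post | traffic spike, newsletter send) = 0.149600/0.772100 ≈ 0.1938
This is intercausal reasoning (explaining away): once newsletter send accounts for the traffic spike, viral social-media post becomes less likely.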